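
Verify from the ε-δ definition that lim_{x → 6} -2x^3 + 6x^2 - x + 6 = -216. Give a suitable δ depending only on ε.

Suppose ε > 0. We want δ > 0 such that 0 < |x − 6| < δ implies |(-2x^3 + 6x^2 - x + 6) + 216| < ε.
(-2x^3 + 6x^2 - x + 6) + 216 = -2x^3 + 6x^2 - x + 222 = (x − 6)(-2x^2 - 6x - 37).
So |(-2x^3 + 6x^2 - x + 6) + 216| = |x − 6|·|-2x^2 - 6x - 37|.
Require δ ≤ 1. Then |x − 6| < 1 gives |x| < 7, and by the triangle inequality |-2x^2 - 6x - 37| ≤ 2·7^2 + 6·7 + 37 = 177.
Hence |(-2x^3 + 6x^2 - x + 6) + 216| ≤ 177|x − 6| < ε provided |x − 6| < ε/177.
Take δ = min(1, ε/177). Then 0 < |x − 6| < δ gives both |x − 6| < 1 and |x − 6| < ε/177, so |(-2x^3 + 6x^2 - x + 6) + 216| < ε.

δ = min(1, ε/177)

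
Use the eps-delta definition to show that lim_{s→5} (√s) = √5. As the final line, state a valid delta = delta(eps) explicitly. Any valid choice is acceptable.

Fix eps > 0. We want delta > 0 such that 0 < |s − 5| < delta implies |√s − √5| < eps.
Rationalise: √s − √5 = (s − 5)/(√s + √5), so |√s − √5| = |s − 5|/(√s + √5).
Restrict delta ≤ 5 so that |s − 5| < 5 forces s > 0, and then √s + √5 > √5.
Hence |√s − √5| < |s − 5|/√5, which is < eps once |s − 5| < √5·eps.
Take delta = min(5, √5·eps). If 0 < |s − 5| < delta then s > 0 and |√s − √5| < |s − 5|/√5 < eps.

delta = min(5, √5·eps)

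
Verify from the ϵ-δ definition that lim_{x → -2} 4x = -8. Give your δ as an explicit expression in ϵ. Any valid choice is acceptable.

Let ϵ > 0 be given. We need δ > 0 so that 0 < |x + 2| < δ implies |(4x) + 8| < ϵ.
Since (4x) + 8 = 4(x + 2), we have |(4x) + 8| = 4|x + 2|.
So 4|x + 2| < ϵ exactly when |x + 2| < ϵ/4.
Take δ = ϵ/4. If 0 < |x + 2| < δ then |(4x) + 8| = 4|x + 2| < 4·(ϵ/4) = ϵ.

δ = ϵ/4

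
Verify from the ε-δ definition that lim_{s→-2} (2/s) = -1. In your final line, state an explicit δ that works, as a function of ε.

Let ε > 0. We seek δ > 0 such that 0 < |s + 2| < δ implies |2/s + 1| < ε.
|2/s + 1| = 2·|-2 − s|/(2·|s|) = 2|s + 2|/(2|s|).
Restrict δ ≤ 1. Then |s + 2| < 1 gives |s| > 1, so 2|s| > 2.
Then |2/s + 1| < 2|s + 2|/2, which is < ε when |s + 2| < ε.
Take δ = min(1, ε). Then 0 < |s + 2| < δ gives both |s + 2| < 1 and |s + 2| < ε, so |2/s + 1| < ε.

δ = min(1, ε)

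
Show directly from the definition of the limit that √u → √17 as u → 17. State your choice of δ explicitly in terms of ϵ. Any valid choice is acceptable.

δ = min(17, √17·ϵ)

Suppose ϵ > 0. We want δ > 0 such that 0 < |u − 17| < δ implies |√u − √17| < ϵ.
Multiplying by the conjugate, |√u − √17| = |u − 17|/(√u + √17).
Restrict δ ≤ 17 so that |u − 17| < 17 forces u > 0, and then √u + √17 > √17.
Hence |√u − √17| < |u − 17|/√17, which is < ϵ once |u − 17| < √17·ϵ.
Take δ = min(17, √17·ϵ). If 0 < |u − 17| < δ then u > 0 and |√u − √17| < |u − 17|/√17 < ϵ.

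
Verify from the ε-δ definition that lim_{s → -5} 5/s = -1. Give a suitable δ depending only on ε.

δ = min(5/2, (5/2)ε)

Let ε > 0 be given. We seek δ > 0 such that 0 < |s + 5| < δ implies |5/s + 1| < ε.
|5/s + 1| = 5·|-5 − s|/(5·|s|) = 5|s + 5|/(5|s|).
Require δ ≤ 5/2 so that |s| > 5 − 5/2 = 5/2, hence 5|s| > 25/2.
Then |5/s + 1| < 5|s + 5|/(25/2), which is < ε when |s + 5| < (5/2)ε.
Take δ = min(5/2, (5/2)ε). Then 0 < |s + 5| < δ gives both |s + 5| < 5/2 and |s + 5| < (5/2)ε, so |5/s + 1| < ε.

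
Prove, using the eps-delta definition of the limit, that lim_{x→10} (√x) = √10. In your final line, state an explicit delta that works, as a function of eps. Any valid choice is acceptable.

Let eps > 0 be given. We want delta > 0 such that 0 < |x − 10| < delta implies |√x − √10| < eps.
Rationalise: √x − √10 = (x − 10)/(√x + √10), so |√x − √10| = |x − 10|/(√x + √10).
Restrict delta ≤ 10 so that |x − 10| < 10 forces x > 0, and then √x + √10 > √10.
Hence |√x − √10| < |x − 10|/√10, which is < eps once |x − 10| < √10·eps.
Take delta = min(10, √10·eps). If 0 < |x − 10| < delta then x > 0 and |√x − √10| < |x − 10|/√10 < eps.

delta = min(10, √10·eps)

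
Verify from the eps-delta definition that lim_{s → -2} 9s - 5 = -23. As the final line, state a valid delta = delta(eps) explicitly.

delta = eps/9

Let eps > 0. We need delta > 0 so that 0 < |s + 2| < delta implies |(9s - 5) + 23| < eps.
|(9s - 5) + 23| = |9s + 18| = 9|s + 2|.
Thus it suffices that |s + 2| < eps/9.
Take delta = eps/9. If 0 < |s + 2| < delta then |(9s - 5) + 23| = 9|s + 2| < 9·(eps/9) = eps.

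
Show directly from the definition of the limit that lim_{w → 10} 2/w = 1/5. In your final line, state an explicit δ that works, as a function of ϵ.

δ = min(5, 25ϵ)

Suppose ϵ > 0. We seek δ > 0 such that 0 < |w − 10| < δ implies |2/w − (1/5)| < ϵ.
|2/w − (1/5)| = 2·|10 − w|/(10·|w|) = 2|w − 10|/(10|w|).
Restrict δ ≤ 5. Then |w − 10| < 5 gives |w| > 5, so 10|w| > 50.
Then |2/w − (1/5)| < 2|w − 10|/50, which is < ϵ when |w − 10| < 25ϵ.
Take δ = min(5, 25ϵ). Then 0 < |w − 10| < δ gives both |w − 10| < 5 and |w − 10| < 25ϵ, so |2/w − (1/5)| < ϵ.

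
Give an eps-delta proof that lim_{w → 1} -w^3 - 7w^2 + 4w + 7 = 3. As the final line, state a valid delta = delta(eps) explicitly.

Suppose eps > 0. We want delta > 0 such that 0 < |w − 1| < delta implies |(-w^3 - 7w^2 + 4w + 7) − 3| < eps.
(-w^3 - 7w^2 + 4w + 7) − 3 = -w^3 - 7w^2 + 4w + 4 = (w − 1)(-w^2 - 8w - 4).
So |(-w^3 - 7w^2 + 4w + 7) − 3| = |w − 1|·|-w^2 - 8w - 4|.
Assume first that |w − 1| < 1, so |w| < 2. Then |-w^2 - 8w - 4| ≤ 2^2 + 8·2 + 4 = 24.
Hence |(-w^3 - 7w^2 + 4w + 7) − 3| ≤ 24|w − 1| < eps provided |w − 1| < eps/24.
Take delta = min(1, eps/24). Then 0 < |w − 1| < delta gives both |w − 1| < 1 and |w − 1| < eps/24, so |(-w^3 - 7w^2 + 4w + 7) − 3| < eps.

delta = min(1, eps/24)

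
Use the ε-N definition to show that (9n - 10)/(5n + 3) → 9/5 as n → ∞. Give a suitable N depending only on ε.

N = (77/25)/ε

Let ε > 0 be given. For n ≥ 1, |(9n - 10)/(5n + 3) − (9/5)| = |-77|/(5(5n + 3)) = 77/(5(5n + 3)).
Since 5n + 3 ≥ 5n for n ≥ 1, this is ≤ 77/(5·5n) = (77/25)/n.
So |(9n - 10)/(5n + 3) − (9/5)| < ε whenever n > (77/25)/ε.
Take N = (77/25)/ε. If n > N then |(9n - 10)/(5n + 3) − (9/5)| ≤ (77/25)/n < ε.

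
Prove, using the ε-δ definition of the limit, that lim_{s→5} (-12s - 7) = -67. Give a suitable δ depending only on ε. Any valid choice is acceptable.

δ = ε/12

Fix ε > 0. We need δ > 0 so that 0 < |s − 5| < δ implies |(-12s - 7) + 67| < ε.
Since (-12s - 7) + 67 = -12(s − 5), we have |(-12s - 7) + 67| = 12|s − 5|.
Thus it suffices that |s − 5| < ε/12.
Take δ = ε/12. If 0 < |s − 5| < δ then |(-12s - 7) + 67| = 12|s − 5| < 12·(ε/12) = ε.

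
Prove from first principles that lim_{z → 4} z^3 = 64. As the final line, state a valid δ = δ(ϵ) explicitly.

Let ϵ > 0 be given. We seek δ > 0 with 0 < |z − 4| < δ ⇒ |z^3 − 64| < ϵ.
Factor: z^3 − 64 = (z − 4)(z^2 + 4z + 16), so |z^3 − 64| = |z − 4|·|z^2 + 4z + 16|.
Restrict δ ≤ 1. Then |z − 4| < 1 gives |z| < 5, so by the triangle inequality |z^2 + 4z + 16| ≤ 5^2 + 4·5 + 16 = 61.
Hence |z^3 − 64| ≤ 61|z − 4|, which is < ϵ once |z − 4| < ϵ/61.
Take δ = min(1, ϵ/61). If 0 < |z − 4| < δ then both bounds hold and |z^3 − 64| ≤ 61|z − 4| < 61·(ϵ/61) = ϵ.

δ = min(1, ϵ/61)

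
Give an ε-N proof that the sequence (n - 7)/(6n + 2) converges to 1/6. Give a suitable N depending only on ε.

N = (11/9)/ε

Let ε > 0 be given. For n ≥ 1, |(n - 7)/(6n + 2) − (1/6)| = |-44|/(6(6n + 2)) = 44/(6(6n + 2)).
Since 6n + 2 ≥ 6n for n ≥ 1, this is ≤ 44/(6·6n) = (11/9)/n.
So |(n - 7)/(6n + 2) − (1/6)| < ε whenever n > (11/9)/ε.
Take N = (11/9)/ε. If n > N then |(n - 7)/(6n + 2) − (1/6)| ≤ (11/9)/n < ε.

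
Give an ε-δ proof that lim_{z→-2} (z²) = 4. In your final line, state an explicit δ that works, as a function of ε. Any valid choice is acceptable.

δ = min(1, ε/5)

Let ε > 0. We seek δ > 0 with 0 < |z + 2| < δ ⇒ |z² − 4| < ε.
Factor: z² − 4 = (z + 2)(z - 2), so |z² − 4| = |z + 2|·|z - 2|.
Impose δ ≤ 1 so that |z| < 3; then |z - 2| ≤ 5.
Hence |z² − 4| ≤ 5|z + 2|, which is < ε once |z + 2| < ε/5.
Take δ = min(1, ε/5). If 0 < |z + 2| < δ then both bounds hold and |z² − 4| ≤ 5|z + 2| < 5·(ε/5) = ε.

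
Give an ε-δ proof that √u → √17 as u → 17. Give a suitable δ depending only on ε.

Suppose ε > 0. We want δ > 0 such that 0 < |u − 17| < δ implies |√u − √17| < ε.
Multiplying by the conjugate, |√u − √17| = |u − 17|/(√u + √17).
Restrict δ ≤ 17 so that |u − 17| < 17 forces u > 0, and then √u + √17 > √17.
Hence |√u − √17| < |u − 17|/√17, which is < ε once |u − 17| < √17·ε.
Take δ = min(17, √17·ε). If 0 < |u − 17| < δ then u > 0 and |√u − √17| < |u − 17|/√17 < ε.

δ = min(17, √17·ε)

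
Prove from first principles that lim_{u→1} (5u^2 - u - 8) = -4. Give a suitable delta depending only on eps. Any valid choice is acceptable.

delta = min(1, eps/14)

Suppose eps > 0. We want delta > 0 such that 0 < |u − 1| < delta implies |(5u^2 - u - 8) + 4| < eps.
(5u^2 - u - 8) + 4 = 5u^2 - u - 4 = (u − 1)(5u + 4).
So |(5u^2 - u - 8) + 4| = |u − 1|·|5u + 4|.
Assume first that |u − 1| < 1, so |u| < 2. Then |5u + 4| ≤ 5·2 + 4 = 14.
Hence |(5u^2 - u - 8) + 4| ≤ 14|u − 1| < eps provided |u − 1| < eps/14.
Take delta = min(1, eps/14). Then 0 < |u − 1| < delta gives both |u − 1| < 1 and |u − 1| < eps/14, so |(5u^2 - u - 8) + 4| < eps.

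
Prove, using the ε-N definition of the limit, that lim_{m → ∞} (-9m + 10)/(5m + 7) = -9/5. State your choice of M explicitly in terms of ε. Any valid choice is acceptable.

M = (113/25)/ε

Fix ε > 0. For m ≥ 1, |(-9m + 10)/(5m + 7) + 9/5| = |113|/(5(5m + 7)) = 113/(5(5m + 7)).
Since 5m + 7 ≥ 5m for m ≥ 1, this is ≤ 113/(5·5m) = (113/25)/m.
So |(-9m + 10)/(5m + 7) + 9/5| < ε whenever m > (113/25)/ε.
Take M = (113/25)/ε. If m > M then |(-9m + 10)/(5m + 7) + 9/5| ≤ (113/25)/m < ε.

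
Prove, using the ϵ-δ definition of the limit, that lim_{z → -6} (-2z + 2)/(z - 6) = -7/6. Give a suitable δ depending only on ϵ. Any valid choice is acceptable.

δ = min(6, (36/5)ϵ)

Let ϵ > 0 be given. We want δ > 0 with 0 < |z + 6| < δ ⇒ |(-2z + 2)/(z - 6) + 7/6| < ϵ.
Combining over a common denominator, (-2z + 2)/(z - 6) + 7/6 = [(-2z + 2)·(-12) − 14·(z - 6)] / [(-12)·(z - 6)] = 10(z + 6) / ((-12)(z - 6)).
So |(-2z + 2)/(z - 6) + 7/6| = 10|z + 6| / (12·|z − 6|).
Restrict δ ≤ 6. Then |z + 6| < 6 gives |z − 6| = |(z + 6) + (-12)| ≥ 12 − 6 = 6.
Hence |(-2z + 2)/(z - 6) + 7/6| < 10|z + 6|/(12·6) = (5/36)|z + 6|, which is < ϵ once |z + 6| < (36/5)ϵ.
Take δ = min(6, (36/5)ϵ). Then 0 < |z + 6| < δ forces both bounds, so |(-2z + 2)/(z - 6) + 7/6| < ϵ.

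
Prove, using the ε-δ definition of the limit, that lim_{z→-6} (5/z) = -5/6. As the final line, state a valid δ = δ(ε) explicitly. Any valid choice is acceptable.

δ = min(3, (18/5)ε)

Let ε > 0. We seek δ > 0 such that 0 < |z + 6| < δ implies |5/z + 5/6| < ε.
|5/z + 5/6| = 5·|-6 − z|/(6·|z|) = 5|z + 6|/(6|z|).
Restrict δ ≤ 3. Then |z + 6| < 3 gives |z| > 3, so 6|z| > 18.
Then |5/z + 5/6| < 5|z + 6|/18, which is < ε when |z + 6| < (18/5)ε.
Take δ = min(3, (18/5)ε). Then 0 < |z + 6| < δ gives both |z + 6| < 3 and |z + 6| < (18/5)ε, so |5/z + 5/6| < ε.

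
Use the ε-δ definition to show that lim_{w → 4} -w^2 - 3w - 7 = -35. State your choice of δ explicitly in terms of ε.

δ = min(1, ε/12)

Suppose ε > 0. We want δ > 0 such that 0 < |w − 4| < δ implies |(-w^2 - 3w - 7) + 35| < ε.
(-w^2 - 3w - 7) + 35 = -w^2 - 3w + 28 = (w − 4)(-w - 7).
So |(-w^2 - 3w - 7) + 35| = |w − 4|·|-w - 7|.
Require δ ≤ 1. Then |w − 4| < 1 gives |w| < 5, and by the triangle inequality |-w - 7| ≤ 5 + 7 = 12.
Hence |(-w^2 - 3w - 7) + 35| ≤ 12|w − 4| < ε provided |w − 4| < ε/12.
Take δ = min(1, ε/12). Then 0 < |w − 4| < δ gives both |w − 4| < 1 and |w − 4| < ε/12, so |(-w^2 - 3w - 7) + 35| < ε.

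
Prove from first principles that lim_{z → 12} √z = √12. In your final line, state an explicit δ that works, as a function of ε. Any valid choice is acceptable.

δ = min(12, √12·ε)

Let ε > 0. We want δ > 0 such that 0 < |z − 12| < δ implies |√z − √12| < ε.
Multiplying by the conjugate, |√z − √12| = |z − 12|/(√z + √12).
Restrict δ ≤ 12 so that |z − 12| < 12 forces z > 0, and then √z + √12 > √12.
Hence |√z − √12| < |z − 12|/√12, which is < ε once |z − 12| < √12·ε.
Take δ = min(12, √12·ε). If 0 < |z − 12| < δ then z > 0 and |√z − √12| < |z − 12|/√12 < ε.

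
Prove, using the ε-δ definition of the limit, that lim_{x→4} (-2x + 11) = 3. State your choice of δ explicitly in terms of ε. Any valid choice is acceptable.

Suppose ε > 0. We need δ > 0 so that 0 < |x − 4| < δ implies |(-2x + 11) − 3| < ε.
|(-2x + 11) − 3| = |-2x + 8| = 2|x − 4|.
Thus it suffices that |x − 4| < ε/2.
Take δ = ε/2. If 0 < |x − 4| < δ then |(-2x + 11) − 3| = 2|x − 4| < 2·(ε/2) = ε.

δ = ε/2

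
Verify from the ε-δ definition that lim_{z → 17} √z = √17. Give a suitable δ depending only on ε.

Let ε > 0. We want δ > 0 such that 0 < |z − 17| < δ implies |√z − √17| < ε.
Rationalise: √z − √17 = (z − 17)/(√z + √17), so |√z − √17| = |z − 17|/(√z + √17).
Restrict δ ≤ 17 so that |z − 17| < 17 forces z > 0, and then √z + √17 > √17.
Hence |√z − √17| < |z − 17|/√17, which is < ε once |z − 17| < √17·ε.
Take δ = min(17, √17·ε). If 0 < |z − 17| < δ then z > 0 and |√z − √17| < |z − 17|/√17 < ε.

δ = min(17, √17·ε)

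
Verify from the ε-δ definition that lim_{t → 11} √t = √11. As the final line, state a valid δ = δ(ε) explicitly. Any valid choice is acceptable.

δ = min(11, √11·ε)

Fix ε > 0. We want δ > 0 such that 0 < |t − 11| < δ implies |√t − √11| < ε.
Rationalise: √t − √11 = (t − 11)/(√t + √11), so |√t − √11| = |t − 11|/(√t + √11).
Restrict δ ≤ 11 so that |t − 11| < 11 forces t > 0, and then √t + √11 > √11.
Hence |√t − √11| < |t − 11|/√11, which is < ε once |t − 11| < √11·ε.
Take δ = min(11, √11·ε). If 0 < |t − 11| < δ then t > 0 and |√t − √11| < |t − 11|/√11 < ε.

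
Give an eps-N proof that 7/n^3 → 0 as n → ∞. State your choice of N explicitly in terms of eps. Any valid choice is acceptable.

N = (7/eps)^{1/3}

Fix eps > 0. For n ≥ 1, |7/n^3 − 0| = 7/n^3.
7/n^3 < eps ⇔ n^3 > 7/eps ⇔ n > (7/eps)^{1/3}.
Take N = (7/eps)^{1/3}. Then n > N implies 7/n^3 < eps.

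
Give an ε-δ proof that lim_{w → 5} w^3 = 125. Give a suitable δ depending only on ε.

δ = min(1, ε/91)

Let ε > 0. We seek δ > 0 with 0 < |w − 5| < δ ⇒ |w^3 − 125| < ε.
Factor: w^3 − 125 = (w − 5)(w^2 + 5w + 25), so |w^3 − 125| = |w − 5|·|w^2 + 5w + 25|.
Impose δ ≤ 1 so that |w| < 6; then |w^2 + 5w + 25| ≤ 91.
Hence |w^3 − 125| ≤ 91|w − 5|, which is < ε once |w − 5| < ε/91.
Take δ = min(1, ε/91). If 0 < |w − 5| < δ then both bounds hold and |w^3 − 125| ≤ 91|w − 5| < 91·(ε/91) = ε.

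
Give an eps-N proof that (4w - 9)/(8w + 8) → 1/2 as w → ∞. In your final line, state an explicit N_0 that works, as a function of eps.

N_0 = (13/8)/eps

Let eps > 0 be given. We seek N_0 > 0 such that w > N_0 implies |(4w - 9)/(8w + 8) − (1/2)| < eps.
(4w - 9)/(8w + 8) − (1/2) = (8(4w - 9) − 4(8w + 8)) / (8(8w + 8)) = -104/(8(8w + 8)).
For w > 0 we have 8w + 8 > 8w, so |(4w - 9)/(8w + 8) − (1/2)| = 104/(8(8w + 8)) < 104/(8·8w) = (13/8)/w.
Thus |(4w - 9)/(8w + 8) − (1/2)| < eps whenever w > (13/8)/eps.
Take N_0 = (13/8)/eps. If w > N_0 then |(4w - 9)/(8w + 8) − (1/2)| < (13/8)/w < eps.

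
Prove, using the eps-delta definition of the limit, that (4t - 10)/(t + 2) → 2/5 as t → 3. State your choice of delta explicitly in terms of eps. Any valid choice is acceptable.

Suppose eps > 0. We want delta > 0 with 0 < |t − 3| < delta ⇒ |(4t - 10)/(t + 2) − (2/5)| < eps.
Combining over a common denominator, (4t - 10)/(t + 2) − (2/5) = [(4t - 10)·5 − 2·(t + 2)] / [5·(t + 2)] = 18(t − 3) / (5(t + 2)).
So |(4t - 10)/(t + 2) − (2/5)| = 18|t − 3| / (5·|t + 2|).
Require delta ≤ 5/2, so |t + 2| ≥ |5| − |t − 3| > 5 − 5/2 = 5/2.
Hence |(4t - 10)/(t + 2) − (2/5)| < 18|t − 3|/(5·(5/2)) = (36/25)|t − 3|, which is < eps once |t − 3| < (25/36)eps.
Take delta = min(5/2, (25/36)eps). Then 0 < |t − 3| < delta forces both bounds, so |(4t - 10)/(t + 2) − (2/5)| < eps.

delta = min(5/2, (25/36)eps)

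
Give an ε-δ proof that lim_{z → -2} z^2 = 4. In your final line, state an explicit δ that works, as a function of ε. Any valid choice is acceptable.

δ = min(2, ε/6)

Suppose ε > 0. We seek δ > 0 with 0 < |z + 2| < δ ⇒ |z^2 − 4| < ε.
Factor: z^2 − 4 = (z + 2)(z - 2), so |z^2 − 4| = |z + 2|·|z - 2|.
Impose δ ≤ 2 so that |z| < 4; then |z - 2| ≤ 6.
Hence |z^2 − 4| ≤ 6|z + 2|, which is < ε once |z + 2| < ε/6.
Take δ = min(2, ε/6). If 0 < |z + 2| < δ then both bounds hold and |z^2 − 4| ≤ 6|z + 2| < 6·(ε/6) = ε.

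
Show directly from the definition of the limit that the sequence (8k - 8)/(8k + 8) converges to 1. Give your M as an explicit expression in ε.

M = 2/ε

Let ε > 0 be given. For k ≥ 1, |(8k - 8)/(8k + 8) − 1| = |-128|/(8(8k + 8)) = 128/(8(8k + 8)).
Since 8k + 8 ≥ 8k for k ≥ 1, this is ≤ 128/(8·8k) = 2/k.
So |(8k - 8)/(8k + 8) − 1| < ε whenever k > 2/ε.
Take M = 2/ε. If k > M then |(8k - 8)/(8k + 8) − 1| ≤ 2/k < ε.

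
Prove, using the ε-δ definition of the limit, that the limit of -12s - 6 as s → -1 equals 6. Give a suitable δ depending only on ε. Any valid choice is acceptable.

δ = ε/12

Suppose ε > 0. We need δ > 0 so that 0 < |s + 1| < δ implies |(-12s - 6) − 6| < ε.
Since (-12s - 6) − 6 = -12(s + 1), we have |(-12s - 6) − 6| = 12|s + 1|.
So 12|s + 1| < ε exactly when |s + 1| < ε/12.
Choosing δ = ε/12 gives |(-12s - 6) − 6| = 12|s + 1| < ε whenever |s + 1| < δ.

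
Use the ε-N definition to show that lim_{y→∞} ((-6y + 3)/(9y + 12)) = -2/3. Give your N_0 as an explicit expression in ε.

Let ε > 0. We seek N_0 > 0 such that y > N_0 implies |(-6y + 3)/(9y + 12) + 2/3| < ε.
(-6y + 3)/(9y + 12) + 2/3 = (9(-6y + 3) − (-6)(9y + 12)) / (9(9y + 12)) = 99/(9(9y + 12)).
For y > 0 we have 9y + 12 > 9y, so |(-6y + 3)/(9y + 12) + 2/3| = 99/(9(9y + 12)) < 99/(9·9y) = (11/9)/y.
Thus |(-6y + 3)/(9y + 12) + 2/3| < ε whenever y > (11/9)/ε.
Take N_0 = (11/9)/ε. If y > N_0 then |(-6y + 3)/(9y + 12) + 2/3| < (11/9)/y < ε.

N_0 = (11/9)/ε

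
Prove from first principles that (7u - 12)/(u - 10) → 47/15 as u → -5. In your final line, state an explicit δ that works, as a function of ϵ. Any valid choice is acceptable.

Let ϵ > 0. We want δ > 0 with 0 < |u + 5| < δ ⇒ |(7u - 12)/(u - 10) − (47/15)| < ϵ.
Combining over a common denominator, (7u - 12)/(u - 10) − (47/15) = [(7u - 12)·(-15) − (-47)·(u - 10)] / [(-15)·(u - 10)] = -58(u + 5) / ((-15)(u - 10)).
So |(7u - 12)/(u - 10) − (47/15)| = 58|u + 5| / (15·|u − 10|).
Require δ ≤ 15/2, so |u − 10| ≥ |-15| − |u + 5| > 15 − 15/2 = 15/2.
Hence |(7u - 12)/(u - 10) − (47/15)| < 58|u + 5|/(15·(15/2)) = (116/225)|u + 5|, which is < ϵ once |u + 5| < (225/116)ϵ.
Take δ = min(15/2, (225/116)ϵ). Then 0 < |u + 5| < δ forces both bounds, so |(7u - 12)/(u - 10) − (47/15)| < ϵ.

δ = min(15/2, (225/116)ϵ)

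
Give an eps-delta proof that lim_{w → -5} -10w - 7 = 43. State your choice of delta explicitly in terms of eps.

delta = eps/10

Let eps > 0. We need delta > 0 so that 0 < |w + 5| < delta implies |(-10w - 7) − 43| < eps.
Since (-10w - 7) − 43 = -10(w + 5), we have |(-10w - 7) − 43| = 10|w + 5|.
So 10|w + 5| < eps exactly when |w + 5| < eps/10.
Choosing delta = eps/10 gives |(-10w - 7) − 43| = 10|w + 5| < eps whenever |w + 5| < delta.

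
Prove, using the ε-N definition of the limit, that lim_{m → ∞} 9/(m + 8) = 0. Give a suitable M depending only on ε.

Let ε > 0. For m ≥ 1, |9/(m + 8) − 0| = 9/(m + 8) ≤ 9/m.
We need 9/m < ε, i.e. m > 9/ε.
Take M = 9/ε. If m > M then |9/(m + 8)| ≤ 9/m < ε.

M = 9/ε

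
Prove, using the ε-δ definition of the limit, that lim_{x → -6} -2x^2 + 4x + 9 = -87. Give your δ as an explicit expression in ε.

δ = min(1, ε/30)

Let ε > 0 be given. We want δ > 0 such that 0 < |x + 6| < δ implies |(-2x^2 + 4x + 9) + 87| < ε.
(-2x^2 + 4x + 9) + 87 = -2x^2 + 4x + 96 = (x + 6)(-2x + 16).
So |(-2x^2 + 4x + 9) + 87| = |x + 6|·|-2x + 16|.
Assume first that |x + 6| < 1, so |x| < 7. Then |-2x + 16| ≤ 2·7 + 16 = 30.
Hence |(-2x^2 + 4x + 9) + 87| ≤ 30|x + 6| < ε provided |x + 6| < ε/30.
Choosing δ = min(1, ε/30) ensures both conditions, hence |(-2x^2 + 4x + 9) + 87| < ε.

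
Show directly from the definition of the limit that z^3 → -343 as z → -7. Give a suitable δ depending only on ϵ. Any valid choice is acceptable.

Fix ϵ > 0. We seek δ > 0 with 0 < |z + 7| < δ ⇒ |z^3 + 343| < ϵ.
Factor: z^3 + 343 = (z + 7)(z^2 - 7z + 49), so |z^3 + 343| = |z + 7|·|z^2 - 7z + 49|.
Impose δ ≤ 1 so that |z| < 8; then |z^2 - 7z + 49| ≤ 169.
Hence |z^3 + 343| ≤ 169|z + 7|, which is < ϵ once |z + 7| < ϵ/169.
Take δ = min(1, ϵ/169). If 0 < |z + 7| < δ then both bounds hold and |z^3 + 343| ≤ 169|z + 7| < 169·(ϵ/169) = ϵ.

δ = min(1, ϵ/169)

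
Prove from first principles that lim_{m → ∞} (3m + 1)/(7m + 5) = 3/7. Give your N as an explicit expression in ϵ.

N = (8/49)/ϵ

Let ϵ > 0 be given. For m ≥ 1, |(3m + 1)/(7m + 5) − (3/7)| = |-8|/(7(7m + 5)) = 8/(7(7m + 5)).
Since 7m + 5 ≥ 7m for m ≥ 1, this is ≤ 8/(7·7m) = (8/49)/m.
So |(3m + 1)/(7m + 5) − (3/7)| < ϵ whenever m > (8/49)/ϵ.
Take N = (8/49)/ϵ. If m > N then |(3m + 1)/(7m + 5) − (3/7)| ≤ (8/49)/m < ϵ.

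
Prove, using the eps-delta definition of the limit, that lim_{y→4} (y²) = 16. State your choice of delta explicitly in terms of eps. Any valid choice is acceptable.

Let eps > 0 be given. We seek delta > 0 with 0 < |y − 4| < delta ⇒ |y² − 16| < eps.
Factor: y² − 16 = (y − 4)(y + 4), so |y² − 16| = |y − 4|·|y + 4|.
Impose delta ≤ 1 so that |y| < 5; then |y + 4| ≤ 9.
Hence |y² − 16| ≤ 9|y − 4|, which is < eps once |y − 4| < eps/9.
Take delta = min(1, eps/9). If 0 < |y − 4| < delta then both bounds hold and |y² − 16| ≤ 9|y − 4| < 9·(eps/9) = eps.

delta = min(1, eps/9)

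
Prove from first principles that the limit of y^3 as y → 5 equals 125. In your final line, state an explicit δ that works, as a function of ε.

δ = min(2, ε/109)

Fix ε > 0. We seek δ > 0 with 0 < |y − 5| < δ ⇒ |y^3 − 125| < ε.
Factor: y^3 − 125 = (y − 5)(y^2 + 5y + 25), so |y^3 − 125| = |y − 5|·|y^2 + 5y + 25|.
Restrict δ ≤ 2. Then |y − 5| < 2 gives |y| < 7, so by the triangle inequality |y^2 + 5y + 25| ≤ 7^2 + 5·7 + 25 = 109.
Hence |y^3 − 125| ≤ 109|y − 5|, which is < ε once |y − 5| < ε/109.
Take δ = min(2, ε/109). If 0 < |y − 5| < δ then both bounds hold and |y^3 − 125| ≤ 109|y − 5| < 109·(ε/109) = ε.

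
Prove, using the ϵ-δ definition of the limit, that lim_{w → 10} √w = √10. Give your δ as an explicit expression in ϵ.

δ = min(10, √10·ϵ)

Suppose ϵ > 0. We want δ > 0 such that 0 < |w − 10| < δ implies |√w − √10| < ϵ.
Rationalise: √w − √10 = (w − 10)/(√w + √10), so |√w − √10| = |w − 10|/(√w + √10).
Restrict δ ≤ 10 so that |w − 10| < 10 forces w > 0, and then √w + √10 > √10.
Hence |√w − √10| < |w − 10|/√10, which is < ϵ once |w − 10| < √10·ϵ.
Take δ = min(10, √10·ϵ). If 0 < |w − 10| < δ then w > 0 and |√w − √10| < |w − 10|/√10 < ϵ.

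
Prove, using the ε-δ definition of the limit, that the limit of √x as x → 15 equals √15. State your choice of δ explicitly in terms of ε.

Let ε > 0. We want δ > 0 such that 0 < |x − 15| < δ implies |√x − √15| < ε.
Rationalise: √x − √15 = (x − 15)/(√x + √15), so |√x − √15| = |x − 15|/(√x + √15).
Restrict δ ≤ 15 so that |x − 15| < 15 forces x > 0, and then √x + √15 > √15.
Hence |√x − √15| < |x − 15|/√15, which is < ε once |x − 15| < √15·ε.
Take δ = min(15, √15·ε). If 0 < |x − 15| < δ then x > 0 and |√x − √15| < |x − 15|/√15 < ε.

δ = min(15, √15·ε)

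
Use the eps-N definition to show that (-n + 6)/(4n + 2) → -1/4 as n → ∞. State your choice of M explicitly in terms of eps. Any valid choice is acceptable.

M = (13/8)/eps

Let eps > 0. For n ≥ 1, |(-n + 6)/(4n + 2) + 1/4| = |26|/(4(4n + 2)) = 26/(4(4n + 2)).
Since 4n + 2 ≥ 4n for n ≥ 1, this is ≤ 26/(4·4n) = (13/8)/n.
So |(-n + 6)/(4n + 2) + 1/4| < eps whenever n > (13/8)/eps.
Take M = (13/8)/eps. If n > M then |(-n + 6)/(4n + 2) + 1/4| ≤ (13/8)/n < eps.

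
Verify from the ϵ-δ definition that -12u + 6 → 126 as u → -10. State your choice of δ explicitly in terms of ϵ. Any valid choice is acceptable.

δ = ϵ/12

Let ϵ > 0 be given. We need δ > 0 so that 0 < |u + 10| < δ implies |(-12u + 6) − 126| < ϵ.
|(-12u + 6) − 126| = |-12u - 120| = 12|u + 10|.
So 12|u + 10| < ϵ exactly when |u + 10| < ϵ/12.
Choosing δ = ϵ/12 gives |(-12u + 6) − 126| = 12|u + 10| < ϵ whenever |u + 10| < δ.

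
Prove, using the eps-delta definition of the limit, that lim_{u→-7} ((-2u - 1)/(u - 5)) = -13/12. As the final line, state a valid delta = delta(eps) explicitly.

delta = min(6, (72/11)eps)

Let eps > 0. We want delta > 0 with 0 < |u + 7| < delta ⇒ |(-2u - 1)/(u - 5) + 13/12| < eps.
Combining over a common denominator, (-2u - 1)/(u - 5) + 13/12 = [(-2u - 1)·(-12) − 13·(u - 5)] / [(-12)·(u - 5)] = 11(u + 7) / ((-12)(u - 5)).
So |(-2u - 1)/(u - 5) + 13/12| = 11|u + 7| / (12·|u − 5|).
Restrict delta ≤ 6. Then |u + 7| < 6 gives |u − 5| = |(u + 7) + (-12)| ≥ 12 − 6 = 6.
Hence |(-2u - 1)/(u - 5) + 13/12| < 11|u + 7|/(12·6) = (11/72)|u + 7|, which is < eps once |u + 7| < (72/11)eps.
Take delta = min(6, (72/11)eps). Then 0 < |u + 7| < delta forces both bounds, so |(-2u - 1)/(u - 5) + 13/12| < eps.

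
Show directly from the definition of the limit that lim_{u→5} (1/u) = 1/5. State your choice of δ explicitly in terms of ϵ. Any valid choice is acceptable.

δ = min(5/2, (25/2)ϵ)

Let ϵ > 0 be given. We seek δ > 0 such that 0 < |u − 5| < δ implies |1/u − (1/5)| < ϵ.
|1/u − (1/5)| = |5 − u|/(5·|u|) = |u − 5|/(5|u|).
Require δ ≤ 5/2 so that |u| > 5 − 5/2 = 5/2, hence 5|u| > 25/2.
Then |1/u − (1/5)| < |u − 5|/(25/2), which is < ϵ when |u − 5| < (25/2)ϵ.
Take δ = min(5/2, (25/2)ϵ). Then 0 < |u − 5| < δ gives both |u − 5| < 5/2 and |u − 5| < (25/2)ϵ, so |1/u − (1/5)| < ϵ.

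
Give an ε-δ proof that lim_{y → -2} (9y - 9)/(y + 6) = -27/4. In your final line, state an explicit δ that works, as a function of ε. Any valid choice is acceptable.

Let ε > 0 be given. We want δ > 0 with 0 < |y + 2| < δ ⇒ |(9y - 9)/(y + 6) + 27/4| < ε.
Combining over a common denominator, (9y - 9)/(y + 6) + 27/4 = [(9y - 9)·4 − (-27)·(y + 6)] / [4·(y + 6)] = 63(y + 2) / (4(y + 6)).
So |(9y - 9)/(y + 6) + 27/4| = 63|y + 2| / (4·|y + 6|).
Restrict δ ≤ 2. Then |y + 2| < 2 gives |y + 6| = |(y + 2) + 4| ≥ 4 − 2 = 2.
Hence |(9y - 9)/(y + 6) + 27/4| < 63|y + 2|/(4·2) = (63/8)|y + 2|, which is < ε once |y + 2| < (8/63)ε.
Take δ = min(2, (8/63)ε). Then 0 < |y + 2| < δ forces both bounds, so |(9y - 9)/(y + 6) + 27/4| < ε.

δ = min(2, (8/63)ε)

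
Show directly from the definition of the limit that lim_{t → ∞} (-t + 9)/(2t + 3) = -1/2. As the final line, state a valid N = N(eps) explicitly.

N = (21/4)/eps

Suppose eps > 0. We seek N > 0 such that t > N implies |(-t + 9)/(2t + 3) + 1/2| < eps.
(-t + 9)/(2t + 3) + 1/2 = (2(-t + 9) − (-1)(2t + 3)) / (2(2t + 3)) = 21/(2(2t + 3)).
For t > 0 we have 2t + 3 > 2t, so |(-t + 9)/(2t + 3) + 1/2| = 21/(2(2t + 3)) < 21/(2·2t) = (21/4)/t.
Thus |(-t + 9)/(2t + 3) + 1/2| < eps whenever t > (21/4)/eps.
Take N = (21/4)/eps. If t > N then |(-t + 9)/(2t + 3) + 1/2| < (21/4)/t < eps.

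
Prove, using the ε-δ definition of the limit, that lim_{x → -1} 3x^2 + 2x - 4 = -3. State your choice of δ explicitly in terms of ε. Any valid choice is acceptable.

Suppose ε > 0. We want δ > 0 such that 0 < |x + 1| < δ implies |(3x^2 + 2x - 4) + 3| < ε.
(3x^2 + 2x - 4) + 3 = 3x^2 + 2x - 1 = (x + 1)(3x - 1).
So |(3x^2 + 2x - 4) + 3| = |x + 1|·|3x - 1|.
Assume first that |x + 1| < 1, so |x| < 2. Then |3x - 1| ≤ 3·2 + 1 = 7.
Hence |(3x^2 + 2x - 4) + 3| ≤ 7|x + 1| < ε provided |x + 1| < ε/7.
Choosing δ = min(1, ε/7) ensures both conditions, hence |(3x^2 + 2x - 4) + 3| < ε.

δ = min(1, ε/7)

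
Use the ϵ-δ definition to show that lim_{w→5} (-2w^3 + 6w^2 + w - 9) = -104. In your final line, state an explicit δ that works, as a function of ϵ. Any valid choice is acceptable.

δ = min(1, ϵ/115)

Let ϵ > 0. We want δ > 0 such that 0 < |w − 5| < δ implies |(-2w^3 + 6w^2 + w - 9) + 104| < ϵ.
(-2w^3 + 6w^2 + w - 9) + 104 = -2w^3 + 6w^2 + w + 95 = (w − 5)(-2w^2 - 4w - 19).
So |(-2w^3 + 6w^2 + w - 9) + 104| = |w − 5|·|-2w^2 - 4w - 19|.
Require δ ≤ 1. Then |w − 5| < 1 gives |w| < 6, and by the triangle inequality |-2w^2 - 4w - 19| ≤ 2·6^2 + 4·6 + 19 = 115.
Hence |(-2w^3 + 6w^2 + w - 9) + 104| ≤ 115|w − 5| < ϵ provided |w − 5| < ϵ/115.
Choosing δ = min(1, ϵ/115) ensures both conditions, hence |(-2w^3 + 6w^2 + w - 9) + 104| < ϵ.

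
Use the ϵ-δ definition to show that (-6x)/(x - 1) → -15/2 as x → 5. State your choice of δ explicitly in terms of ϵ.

δ = min(2, (4/3)ϵ)

Suppose ϵ > 0. We want δ > 0 with 0 < |x − 5| < δ ⇒ |(-6x)/(x - 1) + 15/2| < ϵ.
Combining over a common denominator, (-6x)/(x - 1) + 15/2 = [(-6x)·4 − (-30)·(x - 1)] / [4·(x - 1)] = 6(x − 5) / (4(x - 1)).
So |(-6x)/(x - 1) + 15/2| = 6|x − 5| / (4·|x − 1|).
Require δ ≤ 2, so |x − 1| ≥ |4| − |x − 5| > 4 − 2 = 2.
Hence |(-6x)/(x - 1) + 15/2| < 6|x − 5|/(4·2) = (3/4)|x − 5|, which is < ϵ once |x − 5| < (4/3)ϵ.
Take δ = min(2, (4/3)ϵ). Then 0 < |x − 5| < δ forces both bounds, so |(-6x)/(x - 1) + 15/2| < ϵ.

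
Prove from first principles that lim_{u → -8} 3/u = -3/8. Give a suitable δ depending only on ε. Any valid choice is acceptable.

Suppose ε > 0. We seek δ > 0 such that 0 < |u + 8| < δ implies |3/u + 3/8| < ε.
|3/u + 3/8| = 3·|-8 − u|/(8·|u|) = 3|u + 8|/(8|u|).
Restrict δ ≤ 4. Then |u + 8| < 4 gives |u| > 4, so 8|u| > 32.
Then |3/u + 3/8| < 3|u + 8|/32, which is < ε when |u + 8| < (32/3)ε.
Take δ = min(4, (32/3)ε). Then 0 < |u + 8| < δ gives both |u + 8| < 4 and |u + 8| < (32/3)ε, so |3/u + 3/8| < ε.

δ = min(4, (32/3)ε)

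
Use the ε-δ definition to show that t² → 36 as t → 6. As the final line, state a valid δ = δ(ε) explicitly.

δ = min(1, ε/13)

Suppose ε > 0. We seek δ > 0 with 0 < |t − 6| < δ ⇒ |t² − 36| < ε.
Factor: t² − 36 = (t − 6)(t + 6), so |t² − 36| = |t − 6|·|t + 6|.
Impose δ ≤ 1 so that |t| < 7; then |t + 6| ≤ 13.
Hence |t² − 36| ≤ 13|t − 6|, which is < ε once |t − 6| < ε/13.
Take δ = min(1, ε/13). If 0 < |t − 6| < δ then both bounds hold and |t² − 36| ≤ 13|t − 6| < 13·(ε/13) = ε.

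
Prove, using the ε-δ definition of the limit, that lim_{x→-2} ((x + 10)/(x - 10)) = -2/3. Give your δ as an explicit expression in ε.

Let ε > 0. We want δ > 0 with 0 < |x + 2| < δ ⇒ |(x + 10)/(x - 10) + 2/3| < ε.
Combining over a common denominator, (x + 10)/(x - 10) + 2/3 = [(x + 10)·(-12) − 8·(x - 10)] / [(-12)·(x - 10)] = -20(x + 2) / ((-12)(x - 10)).
So |(x + 10)/(x - 10) + 2/3| = 20|x + 2| / (12·|x − 10|).
Require δ ≤ 6, so |x − 10| ≥ |-12| − |x + 2| > 12 − 6 = 6.
Hence |(x + 10)/(x - 10) + 2/3| < 20|x + 2|/(12·6) = (5/18)|x + 2|, which is < ε once |x + 2| < (18/5)ε.
Take δ = min(6, (18/5)ε). Then 0 < |x + 2| < δ forces both bounds, so |(x + 10)/(x - 10) + 2/3| < ε.

δ = min(6, (18/5)ε)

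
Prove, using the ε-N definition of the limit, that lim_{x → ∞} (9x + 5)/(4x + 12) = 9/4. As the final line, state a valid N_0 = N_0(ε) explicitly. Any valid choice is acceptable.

N_0 = (11/2)/ε

Let ε > 0 be given. We seek N_0 > 0 such that x > N_0 implies |(9x + 5)/(4x + 12) − (9/4)| < ε.
(9x + 5)/(4x + 12) − (9/4) = (4(9x + 5) − 9(4x + 12)) / (4(4x + 12)) = -88/(4(4x + 12)).
For x > 0 we have 4x + 12 > 4x, so |(9x + 5)/(4x + 12) − (9/4)| = 88/(4(4x + 12)) < 88/(4·4x) = (11/2)/x.
Thus |(9x + 5)/(4x + 12) − (9/4)| < ε whenever x > (11/2)/ε.
Take N_0 = (11/2)/ε. If x > N_0 then |(9x + 5)/(4x + 12) − (9/4)| < (11/2)/x < ε.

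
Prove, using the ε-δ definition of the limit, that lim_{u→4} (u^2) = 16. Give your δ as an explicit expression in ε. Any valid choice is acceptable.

Let ε > 0. We seek δ > 0 with 0 < |u − 4| < δ ⇒ |u^2 − 16| < ε.
Factor: u^2 − 16 = (u − 4)(u + 4), so |u^2 − 16| = |u − 4|·|u + 4|.
Impose δ ≤ 2 so that |u| < 6; then |u + 4| ≤ 10.
Hence |u^2 − 16| ≤ 10|u − 4|, which is < ε once |u − 4| < ε/10.
Take δ = min(2, ε/10). If 0 < |u − 4| < δ then both bounds hold and |u^2 − 16| ≤ 10|u − 4| < 10·(ε/10) = ε.

δ = min(2, ε/10)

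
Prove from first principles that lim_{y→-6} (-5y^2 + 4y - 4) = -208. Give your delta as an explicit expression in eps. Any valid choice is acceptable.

delta = min(2, eps/74)

Let eps > 0 be given. We want delta > 0 such that 0 < |y + 6| < delta implies |(-5y^2 + 4y - 4) + 208| < eps.
(-5y^2 + 4y - 4) + 208 = -5y^2 + 4y + 204 = (y + 6)(-5y + 34).
So |(-5y^2 + 4y - 4) + 208| = |y + 6|·|-5y + 34|.
Require delta ≤ 2. Then |y + 6| < 2 gives |y| < 8, and by the triangle inequality |-5y + 34| ≤ 5·8 + 34 = 74.
Hence |(-5y^2 + 4y - 4) + 208| ≤ 74|y + 6| < eps provided |y + 6| < eps/74.
Choosing delta = min(2, eps/74) ensures both conditions, hence |(-5y^2 + 4y - 4) + 208| < eps.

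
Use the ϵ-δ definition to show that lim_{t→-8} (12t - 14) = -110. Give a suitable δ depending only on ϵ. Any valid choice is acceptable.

δ = ϵ/12

Fix ϵ > 0. We need δ > 0 so that 0 < |t + 8| < δ implies |(12t - 14) + 110| < ϵ.
|(12t - 14) + 110| = |12t + 96| = 12|t + 8|.
Thus it suffices that |t + 8| < ϵ/12.
Take δ = ϵ/12. If 0 < |t + 8| < δ then |(12t - 14) + 110| = 12|t + 8| < 12·(ϵ/12) = ϵ.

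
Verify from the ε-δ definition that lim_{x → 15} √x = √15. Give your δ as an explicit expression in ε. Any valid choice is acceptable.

δ = min(15, √15·ε)

Let ε > 0 be given. We want δ > 0 such that 0 < |x − 15| < δ implies |√x − √15| < ε.
Rationalise: √x − √15 = (x − 15)/(√x + √15), so |√x − √15| = |x − 15|/(√x + √15).
Restrict δ ≤ 15 so that |x − 15| < 15 forces x > 0, and then √x + √15 > √15.
Hence |√x − √15| < |x − 15|/√15, which is < ε once |x − 15| < √15·ε.
Take δ = min(15, √15·ε). If 0 < |x − 15| < δ then x > 0 and |√x − √15| < |x − 15|/√15 < ε.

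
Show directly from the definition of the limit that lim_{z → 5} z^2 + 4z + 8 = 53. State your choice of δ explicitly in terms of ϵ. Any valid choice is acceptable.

Let ϵ > 0 be given. We want δ > 0 such that 0 < |z − 5| < δ implies |(z^2 + 4z + 8) − 53| < ϵ.
(z^2 + 4z + 8) − 53 = z^2 + 4z - 45 = (z − 5)(z + 9).
So |(z^2 + 4z + 8) − 53| = |z − 5|·|z + 9|.
Assume first that |z − 5| < 2, so |z| < 7. Then |z + 9| ≤ 7 + 9 = 16.
Hence |(z^2 + 4z + 8) − 53| ≤ 16|z − 5| < ϵ provided |z − 5| < ϵ/16.
Take δ = min(2, ϵ/16). Then 0 < |z − 5| < δ gives both |z − 5| < 2 and |z − 5| < ϵ/16, so |(z^2 + 4z + 8) − 53| < ϵ.

δ = min(2, ϵ/16)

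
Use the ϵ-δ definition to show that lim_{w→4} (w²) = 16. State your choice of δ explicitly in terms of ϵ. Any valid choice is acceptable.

Let ϵ > 0 be given. We seek δ > 0 with 0 < |w − 4| < δ ⇒ |w² − 16| < ϵ.
Factor: w² − 16 = (w − 4)(w + 4), so |w² − 16| = |w − 4|·|w + 4|.
Impose δ ≤ 1 so that |w| < 5; then |w + 4| ≤ 9.
Hence |w² − 16| ≤ 9|w − 4|, which is < ϵ once |w − 4| < ϵ/9.
Take δ = min(1, ϵ/9). If 0 < |w − 4| < δ then both bounds hold and |w² − 16| ≤ 9|w − 4| < 9·(ϵ/9) = ϵ.

δ = min(1, ϵ/9)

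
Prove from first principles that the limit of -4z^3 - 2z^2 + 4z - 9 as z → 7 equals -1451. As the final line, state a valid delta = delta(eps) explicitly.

delta = min(1, eps/702)

Fix eps > 0. We want delta > 0 such that 0 < |z − 7| < delta implies |(-4z^3 - 2z^2 + 4z - 9) + 1451| < eps.
(-4z^3 - 2z^2 + 4z - 9) + 1451 = -4z^3 - 2z^2 + 4z + 1442 = (z − 7)(-4z^2 - 30z - 206).
So |(-4z^3 - 2z^2 + 4z - 9) + 1451| = |z − 7|·|-4z^2 - 30z - 206|.
Require delta ≤ 1. Then |z − 7| < 1 gives |z| < 8, and by the triangle inequality |-4z^2 - 30z - 206| ≤ 4·8^2 + 30·8 + 206 = 702.
Hence |(-4z^3 - 2z^2 + 4z - 9) + 1451| ≤ 702|z − 7| < eps provided |z − 7| < eps/702.
Choosing delta = min(1, eps/702) ensures both conditions, hence |(-4z^3 - 2z^2 + 4z - 9) + 1451| < eps.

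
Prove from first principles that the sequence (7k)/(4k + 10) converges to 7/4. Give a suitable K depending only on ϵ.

K = (35/8)/ϵ

Fix ϵ > 0. For k ≥ 1, |(7k)/(4k + 10) − (7/4)| = |-70|/(4(4k + 10)) = 70/(4(4k + 10)).
Since 4k + 10 ≥ 4k for k ≥ 1, this is ≤ 70/(4·4k) = (35/8)/k.
So |(7k)/(4k + 10) − (7/4)| < ϵ whenever k > (35/8)/ϵ.
Take K = (35/8)/ϵ. If k > K then |(7k)/(4k + 10) − (7/4)| ≤ (35/8)/k < ϵ.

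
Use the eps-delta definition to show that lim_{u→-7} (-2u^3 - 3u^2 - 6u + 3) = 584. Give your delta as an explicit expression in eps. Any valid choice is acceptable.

delta = min(1, eps/299)

Fix eps > 0. We want delta > 0 such that 0 < |u + 7| < delta implies |(-2u^3 - 3u^2 - 6u + 3) − 584| < eps.
(-2u^3 - 3u^2 - 6u + 3) − 584 = -2u^3 - 3u^2 - 6u - 581 = (u + 7)(-2u^2 + 11u - 83).
So |(-2u^3 - 3u^2 - 6u + 3) − 584| = |u + 7|·|-2u^2 + 11u - 83|.
Require delta ≤ 1. Then |u + 7| < 1 gives |u| < 8, and by the triangle inequality |-2u^2 + 11u - 83| ≤ 2·8^2 + 11·8 + 83 = 299.
Hence |(-2u^3 - 3u^2 - 6u + 3) − 584| ≤ 299|u + 7| < eps provided |u + 7| < eps/299.
Take delta = min(1, eps/299). Then 0 < |u + 7| < delta gives both |u + 7| < 1 and |u + 7| < eps/299, so |(-2u^3 - 3u^2 - 6u + 3) − 584| < eps.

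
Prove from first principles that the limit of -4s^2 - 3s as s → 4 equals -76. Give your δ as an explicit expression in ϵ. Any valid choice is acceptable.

Let ϵ > 0 be given. We want δ > 0 such that 0 < |s − 4| < δ implies |(-4s^2 - 3s) + 76| < ϵ.
(-4s^2 - 3s) + 76 = -4s^2 - 3s + 76 = (s − 4)(-4s - 19).
So |(-4s^2 - 3s) + 76| = |s − 4|·|-4s - 19|.
Require δ ≤ 1. Then |s − 4| < 1 gives |s| < 5, and by the triangle inequality |-4s - 19| ≤ 4·5 + 19 = 39.
Hence |(-4s^2 - 3s) + 76| ≤ 39|s − 4| < ϵ provided |s − 4| < ϵ/39.
Choosing δ = min(1, ϵ/39) ensures both conditions, hence |(-4s^2 - 3s) + 76| < ϵ.

δ = min(1, ϵ/39)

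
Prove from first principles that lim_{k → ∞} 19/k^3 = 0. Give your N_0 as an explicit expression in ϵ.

Fix ϵ > 0. For k ≥ 1, |19/k^3 − 0| = 19/k^3.
19/k^3 < ϵ ⇔ k^3 > 19/ϵ ⇔ k > (19/ϵ)^{1/3}.
Take N_0 = (19/ϵ)^{1/3}. Then k > N_0 implies 19/k^3 < ϵ.

N_0 = (19/ϵ)^{1/3}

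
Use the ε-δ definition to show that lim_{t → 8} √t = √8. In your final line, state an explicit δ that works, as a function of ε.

δ = min(8, √8·ε)

Let ε > 0. We want δ > 0 such that 0 < |t − 8| < δ implies |√t − √8| < ε.
Rationalise: √t − √8 = (t − 8)/(√t + √8), so |√t − √8| = |t − 8|/(√t + √8).
Restrict δ ≤ 8 so that |t − 8| < 8 forces t > 0, and then √t + √8 > √8.
Hence |√t − √8| < |t − 8|/√8, which is < ε once |t − 8| < √8·ε.
Take δ = min(8, √8·ε). If 0 < |t − 8| < δ then t > 0 and |√t − √8| < |t − 8|/√8 < ε.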